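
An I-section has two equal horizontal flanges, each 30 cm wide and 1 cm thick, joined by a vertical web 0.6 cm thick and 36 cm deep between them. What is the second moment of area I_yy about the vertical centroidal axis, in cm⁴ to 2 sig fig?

Treat the section as a set of non-overlapping primitives; coordinates are from the bounding-box lower-left.
Bottom flange: 30 × 1, A = 30 cm², x = 15 cm, Ī = 2 250 cm⁴.
Web: 0.6 × 36, A = 21.6 cm², x = 15 cm, Ī = 0.648 cm⁴.
Top flange: 30 × 1, A = 30 cm², x = 15 cm, Ī = 2 250 cm⁴.
By symmetry the centroid is at mid-width, x̄ = 15 cm.
All pieces are centred on the vertical centroidal axis, so I = ΣĪ = 4 501 cm⁴.

I_yy ≈ 4500 cm⁴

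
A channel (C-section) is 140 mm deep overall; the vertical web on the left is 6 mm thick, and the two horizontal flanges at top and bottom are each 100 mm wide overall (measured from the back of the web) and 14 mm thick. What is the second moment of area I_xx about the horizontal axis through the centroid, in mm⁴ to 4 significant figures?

I_xx ≈ 1.186 × 10⁷ mm⁴

Treat the section as a set of non-overlapping primitives; coordinates are from the bounding-box lower-left.
Web: 6 × 140, A = 840 mm², y = 70 mm, Ī = 1 372 000 mm⁴.
Top flange (beyond web): 94 × 14, A = 1 316 mm², y = 133 mm, Ī = 21494.7 mm⁴.
Bottom flange (beyond web): 94 × 14, A = 1 316 mm², y = 7 mm, Ī = 21494.7 mm⁴.
By symmetry the centroid is at mid-height, ȳ = 70 mm.
Transfer each piece to the horizontal axis through the centroid using Ī + A·d² with d = y − 70:
  web: d = 0 mm → contributes +1 372 000 mm⁴
  top flange (beyond web): d = 63 mm → contributes +5 244 699 mm⁴
  bottom flange (beyond web): d = -63 mm → contributes +5 244 699 mm⁴
Total I = 11 861 397 mm⁴.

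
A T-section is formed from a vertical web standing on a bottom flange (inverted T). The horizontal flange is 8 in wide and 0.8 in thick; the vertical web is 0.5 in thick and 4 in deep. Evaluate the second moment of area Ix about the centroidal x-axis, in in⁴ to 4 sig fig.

Ix ≈ 11.79 in⁴

Treat the section as a set of non-overlapping primitives; coordinates are from the bounding-box lower-left.
Flange: 8 × 0.8, A = 6.4 in², y = 0.4 in, Ī = 0.341333 in⁴.
Web: 0.5 × 4, A = 2 in², y = 2.8 in, Ī = 2.66667 in⁴.
Centroid: ȳ = ΣA·y / ΣA = 0.971429 in.
Transfer each piece to the centroidal x-axis using Ī + A·d² with d = y − 0.971429:
  flange: d = -0.571429 in → contributes +2.43113 in⁴
  web: d = 1.82857 in → contributes +9.35401 in⁴
Total I = 11.7851 in⁴.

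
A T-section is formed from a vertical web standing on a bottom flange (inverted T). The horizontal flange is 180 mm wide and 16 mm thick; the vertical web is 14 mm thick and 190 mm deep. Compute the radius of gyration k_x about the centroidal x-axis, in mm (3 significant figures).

Decompose the section into non-overlapping parts with the origin at the bottom-left of its bounding rectangle.
Flange: 180 × 16, A = 2 880 mm², y = 8 mm, Ī = 61 440 mm⁴.
Web: 14 × 190, A = 2 660 mm², y = 111 mm, Ī = 8 002 167 mm⁴.
Centroid: ȳ = ΣA·y / ΣA = 57.455 mm.
Transfer each piece to the centroidal x-axis using Ī + A·d² with d = y − 57.455:
  flange: d = -49.455 mm → contributes +7 105 299 mm⁴
  web: d = 53.545 mm → contributes +15 628 601 mm⁴
Total I = 22 733 900 mm⁴.
Radius of gyration: k = √(I/A) = √(22 733 900 / 5 540) = 64.059 mm.

k_x ≈ 64.1 mm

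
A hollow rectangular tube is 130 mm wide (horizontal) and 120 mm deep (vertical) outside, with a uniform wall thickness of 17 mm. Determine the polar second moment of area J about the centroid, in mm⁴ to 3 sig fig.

Break the section into simple shapes (no overlaps), measuring from the bottom-left corner of the bounding box.
Outer rectangle: 130 × 120, A = 15 600 mm², y = 60 mm, Ī = 18 720 000 mm⁴.
Inner void (subtracted): 96 × 86, A = 8 256 mm², y = 60 mm, Ī = 5 088 448 mm⁴.
By symmetry the centroid is at mid-height, ȳ = 60 mm.
All pieces are centred on the centroidal x-axis, so I = ΣĪ (holes subtracted) = 13 631 552 mm⁴.
Repeating about the centroidal y-axis gives I_y = 15 629 392 mm⁴.
Polar second moment: J = I_x + I_y = 29 260 944 mm⁴.

J ≈ 2.93 × 10⁷ mm⁴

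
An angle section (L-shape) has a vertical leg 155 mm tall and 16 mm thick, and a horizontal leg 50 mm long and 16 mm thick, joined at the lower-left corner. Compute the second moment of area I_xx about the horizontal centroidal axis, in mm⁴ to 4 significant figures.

I_xx ≈ 7.132 × 10⁶ mm⁴

Decompose the section into non-overlapping parts with the origin at the bottom-left of its bounding rectangle.
Vertical leg: 16 × 155, A = 2 480 mm², y = 77.5 mm, Ī = 4 965 167 mm⁴.
Horizontal leg (remainder): 34 × 16, A = 544 mm², y = 8 mm, Ī = 11605.3 mm⁴.
Centroid: ȳ = ΣA·y / ΣA = 64.9974 mm.
Transfer each piece to the horizontal centroidal axis using Ī + A·d² with d = y − 64.9974:
  vertical leg: d = 12.5026 mm → contributes +5 352 831 mm⁴
  horizontal leg (remainder): d = -56.9974 mm → contributes +1 778 897 mm⁴
Total I = 7 131 728 mm⁴.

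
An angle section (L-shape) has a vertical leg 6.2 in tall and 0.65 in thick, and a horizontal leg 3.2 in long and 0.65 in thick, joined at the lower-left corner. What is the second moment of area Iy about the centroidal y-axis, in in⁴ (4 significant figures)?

Iy ≈ 4.047 in⁴

Treat the section as a set of non-overlapping primitives; coordinates are from the bounding-box lower-left.
Vertical leg: 0.65 × 6.2, A = 4.03 in², x = 0.325 in, Ī = 0.14189 in⁴.
Horizontal leg (remainder): 2.55 × 0.65, A = 1.6575 in², x = 1.925 in, Ī = 0.898158 in⁴.
Centroid: x̄ = ΣA·x / ΣA = 0.791286 in.
Transfer each piece to the centroidal y-axis using Ī + A·d² with d = x − 0.791286:
  vertical leg: d = -0.466286 in → contributes +1.0181 in⁴
  horizontal leg (remainder): d = 1.13371 in → contributes +3.02856 in⁴
Total I = 4.04666 in⁴.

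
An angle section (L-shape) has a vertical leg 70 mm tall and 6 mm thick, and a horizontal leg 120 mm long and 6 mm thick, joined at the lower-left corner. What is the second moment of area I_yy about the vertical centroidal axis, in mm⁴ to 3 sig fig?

I_yy ≈ 1.68 × 10⁶ mm⁴

Split into non-overlapping primitives; take the origin at the lower-left of the bounding box.
Vertical leg: 6 × 70, A = 420 mm², x = 3 mm, Ī = 1 260 mm⁴.
Horizontal leg (remainder): 114 × 6, A = 684 mm², x = 63 mm, Ī = 740 772 mm⁴.
Centroid: x̄ = ΣA·x / ΣA = 40.174 mm.
Transfer each piece to the vertical centroidal axis using Ī + A·d² with d = x − 40.174:
  vertical leg: d = -37.174 mm → contributes +581 658 mm⁴
  horizontal leg (remainder): d = 22.826 mm → contributes +1 097 157 mm⁴
Total I = 1 678 815 mm⁴.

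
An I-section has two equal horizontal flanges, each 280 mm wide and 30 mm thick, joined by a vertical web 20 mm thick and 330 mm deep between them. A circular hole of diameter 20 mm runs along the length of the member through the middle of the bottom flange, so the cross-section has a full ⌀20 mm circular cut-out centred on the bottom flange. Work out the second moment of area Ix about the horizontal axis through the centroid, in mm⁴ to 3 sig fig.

Decompose the section into non-overlapping parts with the origin at the bottom-left of its bounding rectangle.
Bottom flange: 280 × 30, A = 8 400 mm², y = 15 mm, Ī = 630 000 mm⁴.
Web: 20 × 330, A = 6 600 mm², y = 195 mm, Ī = 59 895 000 mm⁴.
Top flange: 280 × 30, A = 8 400 mm², y = 375 mm, Ī = 630 000 mm⁴.
Hole (subtracted): ⌀20, A = 314.16 mm², y = 15 mm, Ī = 7 854 mm⁴.
Centroid: ȳ = ΣA·y / ΣA = 197.45 mm.
Transfer each piece to the horizontal axis through the centroid using Ī + A·d² with d = y − 197.45:
  bottom flange: d = -182.45 mm → contributes +280 247 675 mm⁴
  web: d = -2.4495 mm → contributes +59 934 600 mm⁴
  top flange: d = 177.55 mm → contributes +265 433 125 mm⁴
  hole: d = -182.45 mm → contributes −10 465 531 mm⁴
Total I = 595 149 870 mm⁴.

Ix ≈ 5.95 × 10⁸ mm⁴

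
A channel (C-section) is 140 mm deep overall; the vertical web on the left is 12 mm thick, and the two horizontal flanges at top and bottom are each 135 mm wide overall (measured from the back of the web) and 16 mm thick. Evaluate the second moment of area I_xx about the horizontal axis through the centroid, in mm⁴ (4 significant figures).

I_xx ≈ 1.796 × 10⁷ mm⁴

Decompose the section into non-overlapping parts with the origin at the bottom-left of its bounding rectangle.
Web: 12 × 140, A = 1 680 mm², y = 70 mm, Ī = 2 744 000 mm⁴.
Top flange (beyond web): 123 × 16, A = 1 968 mm², y = 132 mm, Ī = 41 984 mm⁴.
Bottom flange (beyond web): 123 × 16, A = 1 968 mm², y = 8 mm, Ī = 41 984 mm⁴.
By symmetry the centroid is at mid-height, ȳ = 70 mm.
Transfer each piece to the horizontal axis through the centroid using Ī + A·d² with d = y − 70:
  web: d = 0 mm → contributes +2 744 000 mm⁴
  top flange (beyond web): d = 62 mm → contributes +7 606 976 mm⁴
  bottom flange (beyond web): d = -62 mm → contributes +7 606 976 mm⁴
Total I = 17 957 952 mm⁴.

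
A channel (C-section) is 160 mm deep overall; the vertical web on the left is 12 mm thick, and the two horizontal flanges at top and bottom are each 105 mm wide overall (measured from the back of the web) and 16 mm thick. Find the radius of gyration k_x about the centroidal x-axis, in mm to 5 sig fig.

k_x ≈ 63.251 mm

Split into non-overlapping primitives; take the origin at the lower-left of the bounding box.
Web: 12 × 160, A = 1 920 mm², y = 80 mm, Ī = 4 096 000 mm⁴.
Top flange (beyond web): 93 × 16, A = 1 488 mm², y = 152 mm, Ī = 31 744 mm⁴.
Bottom flange (beyond web): 93 × 16, A = 1 488 mm², y = 8 mm, Ī = 31 744 mm⁴.
By symmetry the centroid is at mid-height, ȳ = 80 mm.
Transfer each piece to the centroidal x-axis using Ī + A·d² with d = y − 80:
  web: d = 0 mm → contributes +4 096 000 mm⁴
  top flange (beyond web): d = 72 mm → contributes +7 745 536 mm⁴
  bottom flange (beyond web): d = -72 mm → contributes +7 745 536 mm⁴
Total I = 19 587 072 mm⁴.
Radius of gyration: k = √(I/A) = √(19 587 072 / 4 896) = 63.25051 mm.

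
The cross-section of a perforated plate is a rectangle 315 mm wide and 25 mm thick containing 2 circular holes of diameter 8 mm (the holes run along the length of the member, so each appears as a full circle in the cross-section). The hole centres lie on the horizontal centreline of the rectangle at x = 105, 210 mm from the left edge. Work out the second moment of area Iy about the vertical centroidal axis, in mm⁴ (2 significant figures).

Iy ≈ 6.5 × 10⁷ mm⁴

Break the section into simple shapes (no overlaps), measuring from the bottom-left corner of the bounding box.
Plate: 315 × 25, A = 7 875 mm², x = 157.5 mm, Ī = 65 116 406 mm⁴.
Hole 1 (subtracted): ⌀8, A = 50.27 mm², x = 105 mm, Ī = 201.1 mm⁴.
Hole 2 (subtracted): ⌀8, A = 50.27 mm², x = 210 mm, Ī = 201.1 mm⁴.
By symmetry the centroid is at mid-width, x̄ = 157.5 mm.
Transfer each piece to the vertical centroidal axis using Ī + A·d² with d = x − 157.5:
  plate: d = 0 mm → contributes +65 116 406 mm⁴
  hole 1: d = -52.5 mm → contributes −138 745 mm⁴
  hole 2: d = 52.5 mm → contributes −138 745 mm⁴
Total I = 64 838 916 mm⁴.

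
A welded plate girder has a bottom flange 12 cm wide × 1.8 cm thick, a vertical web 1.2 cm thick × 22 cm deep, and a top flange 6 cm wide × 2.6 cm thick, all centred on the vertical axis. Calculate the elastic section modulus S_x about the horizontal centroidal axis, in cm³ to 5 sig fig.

Split into non-overlapping primitives; take the origin at the lower-left of the bounding box.
Bottom plate: 12 × 1.8, A = 21.6 cm², y = 0.9 cm, Ī = 5.832 cm⁴.
Web plate: 1.2 × 22, A = 26.4 cm², y = 12.8 cm, Ī = 1064.8 cm⁴.
Top plate: 6 × 2.6, A = 15.6 cm², y = 25.1 cm, Ī = 8.788 cm⁴.
Centroid: ȳ = ΣA·y / ΣA = 11.77547 cm.
Transfer each piece to the horizontal centroidal axis using Ī + A·d² with d = y − 11.77547:
  bottom plate: d = -10.87547 cm → contributes +2560.591 cm⁴
  web plate: d = 1.024528 cm → contributes +1092.511 cm⁴
  top plate: d = 13.32453 cm → contributes +2778.46 cm⁴
Total I = 6431.562 cm⁴.
Extreme fibre distance c = 14.62453 cm; S = I/c = 439.7791 cm³.

S_x ≈ 439.78 cm³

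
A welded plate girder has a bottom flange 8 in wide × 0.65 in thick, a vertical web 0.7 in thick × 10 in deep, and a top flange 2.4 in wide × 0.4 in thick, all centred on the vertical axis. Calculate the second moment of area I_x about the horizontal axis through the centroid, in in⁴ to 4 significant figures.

Break the section into simple shapes (no overlaps), measuring from the bottom-left corner of the bounding box.
Bottom plate: 8 × 0.65, A = 5.2 in², y = 0.325 in, Ī = 0.183083 in⁴.
Web plate: 0.7 × 10, A = 7 in², y = 5.65 in, Ī = 58.3333 in⁴.
Top plate: 2.4 × 0.4, A = 0.96 in², y = 10.85 in, Ī = 0.0128 in⁴.
Centroid: ȳ = ΣA·y / ΣA = 3.92523 in.
Transfer each piece to the horizontal axis through the centroid using Ī + A·d² with d = y − 3.92523:
  bottom plate: d = -3.60023 in → contributes +67.5836 in⁴
  web plate: d = 1.72477 in → contributes +79.1572 in⁴
  top plate: d = 6.92477 in → contributes +46.0472 in⁴
Total I = 192.788 in⁴.

I_x ≈ 192.8 in⁴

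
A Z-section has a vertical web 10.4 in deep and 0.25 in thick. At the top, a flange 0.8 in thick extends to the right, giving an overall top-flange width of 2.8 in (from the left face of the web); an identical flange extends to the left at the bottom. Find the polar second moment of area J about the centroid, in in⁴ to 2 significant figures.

J ≈ 130 in⁴

Split into non-overlapping primitives; take the origin at the lower-left of the bounding box.
Web: 0.25 × 10.4, A = 2.6 in², y = 5.2 in, Ī = 23.43 in⁴.
Top flange (beyond web): 2.55 × 0.8, A = 2.04 in², y = 10 in, Ī = 0.1088 in⁴.
Bottom flange (beyond web): 2.55 × 0.8, A = 2.04 in², y = 0.4 in, Ī = 0.1088 in⁴.
Centroid: ȳ = ΣA·y / ΣA = 5.2 in.
Transfer each piece to the centroidal x-axis using Ī + A·d² with d = y − 5.2:
  web: d = 0 in → contributes +23.43 in⁴
  top flange (beyond web): d = 4.8 in → contributes +47.11 in⁴
  bottom flange (beyond web): d = -4.8 in → contributes +47.11 in⁴
Total I = 117.7 in⁴.
For the y-axis: x̄ = 2.675 in.
Repeating about the centroidal y-axis gives I_y = 10.22 in⁴.
Polar second moment: J = I_x + I_y = 127.9 in⁴.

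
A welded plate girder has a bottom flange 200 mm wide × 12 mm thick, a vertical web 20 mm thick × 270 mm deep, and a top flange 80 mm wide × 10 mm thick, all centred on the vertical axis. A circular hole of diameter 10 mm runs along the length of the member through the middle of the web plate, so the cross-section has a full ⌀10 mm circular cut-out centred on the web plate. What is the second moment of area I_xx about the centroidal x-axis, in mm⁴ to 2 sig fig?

Treat the section as a set of non-overlapping primitives; coordinates are from the bounding-box lower-left.
Bottom plate: 200 × 12, A = 2 400 mm², y = 6 mm, Ī = 28 800 mm⁴.
Web plate: 20 × 270, A = 5 400 mm², y = 147 mm, Ī = 32 805 000 mm⁴.
Top plate: 80 × 10, A = 800 mm², y = 287 mm, Ī = 6 667 mm⁴.
Hole (subtracted): ⌀10, A = 78.54 mm², y = 147 mm, Ī = 490.9 mm⁴.
Centroid: ȳ = ΣA·y / ΣA = 120.4 mm.
Transfer each piece to the centroidal x-axis using Ī + A·d² with d = y − 120.4:
  bottom plate: d = -114.4 mm → contributes +31 455 919 mm⁴
  web plate: d = 26.57 mm → contributes +36 616 699 mm⁴
  top plate: d = 166.6 mm → contributes +22 202 643 mm⁴
  hole: d = 26.57 mm → contributes −55 930 mm⁴
Total I = 90 219 332 mm⁴.

I_xx ≈ 9.0 × 10⁷ mm⁴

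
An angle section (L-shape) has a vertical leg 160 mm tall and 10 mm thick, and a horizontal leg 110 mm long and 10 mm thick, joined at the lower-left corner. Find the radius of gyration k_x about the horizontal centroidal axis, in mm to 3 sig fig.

Treat the section as a set of non-overlapping primitives; coordinates are from the bounding-box lower-left.
Vertical leg: 10 × 160, A = 1 600 mm², y = 80 mm, Ī = 3 413 333 mm⁴.
Horizontal leg (remainder): 100 × 10, A = 1 000 mm², y = 5 mm, Ī = 8333.3 mm⁴.
Centroid: ȳ = ΣA·y / ΣA = 51.154 mm.
Transfer each piece to the horizontal centroidal axis using Ī + A·d² with d = y − 51.154:
  vertical leg: d = 28.846 mm → contributes +4 744 694 mm⁴
  horizontal leg (remainder): d = -46.154 mm → contributes +2 138 511 mm⁴
Total I = 6 883 205 mm⁴.
Radius of gyration: k = √(I/A) = √(6 883 205 / 2 600) = 51.453 mm.

k_x ≈ 51.5 mm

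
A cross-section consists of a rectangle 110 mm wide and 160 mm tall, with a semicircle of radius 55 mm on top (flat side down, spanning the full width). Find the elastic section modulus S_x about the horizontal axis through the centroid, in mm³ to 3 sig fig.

S_x ≈ 6.95 × 10⁵ mm³

Split into non-overlapping primitives; take the origin at the lower-left of the bounding box.
Rectangular body: 110 × 160, A = 17 600 mm², y = 80 mm, Ī = 37 546 667 mm⁴.
Semicircular cap: semicircle r = 55, A = 4751.7 mm², y = 183.34 mm, Ī = 1 004 345 mm⁴.
Centroid: ȳ = ΣA·y / ΣA = 101.97 mm.
Transfer each piece to the horizontal axis through the centroid using Ī + A·d² with d = y − 101.97:
  rectangular body: d = -21.969 mm → contributes +46 041 277 mm⁴
  semicircular cap: d = 81.373 mm → contributes +32 468 124 mm⁴
Total I = 78 509 401 mm⁴.
Extreme fibre distance c = 113.03 mm; S = I/c = 694 585 mm³.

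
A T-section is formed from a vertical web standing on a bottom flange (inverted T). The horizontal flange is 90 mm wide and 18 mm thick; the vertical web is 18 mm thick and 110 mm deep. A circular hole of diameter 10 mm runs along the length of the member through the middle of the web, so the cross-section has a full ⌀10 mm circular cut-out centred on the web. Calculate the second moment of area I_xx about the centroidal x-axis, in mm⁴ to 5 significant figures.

Decompose the section into non-overlapping parts with the origin at the bottom-left of its bounding rectangle.
Flange: 90 × 18, A = 1 620 mm², y = 9 mm, Ī = 43 740 mm⁴.
Web: 18 × 110, A = 1 980 mm², y = 73 mm, Ī = 1 996 500 mm⁴.
Hole (subtracted): ⌀10, A = 78.53982 mm², y = 73 mm, Ī = 490.8739 mm⁴.
Centroid: ȳ = ΣA·y / ΣA = 43.55767 mm.
Transfer each piece to the centroidal x-axis using Ī + A·d² with d = y − 43.55767:
  flange: d = -34.55767 mm → contributes +1 978 397 mm⁴
  web: d = 29.44233 mm → contributes +3 712 865 mm⁴
  hole: d = 29.44233 mm → contributes −68573.19 mm⁴
Total I = 5 622 688 mm⁴.

I_xx ≈ 5.6227 × 10⁶ mm⁴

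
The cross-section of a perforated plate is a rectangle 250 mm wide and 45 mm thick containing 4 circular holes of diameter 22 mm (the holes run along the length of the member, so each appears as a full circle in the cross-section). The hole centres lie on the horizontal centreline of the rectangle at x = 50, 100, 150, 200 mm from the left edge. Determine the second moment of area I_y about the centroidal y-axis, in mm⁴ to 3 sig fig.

Break the section into simple shapes (no overlaps), measuring from the bottom-left corner of the bounding box.
Plate: 250 × 45, A = 11 250 mm², x = 125 mm, Ī = 58 593 750 mm⁴.
Hole 1 (subtracted): ⌀22, A = 380.13 mm², x = 50 mm, Ī = 11 499 mm⁴.
Hole 2 (subtracted): ⌀22, A = 380.13 mm², x = 100 mm, Ī = 11 499 mm⁴.
Hole 3 (subtracted): ⌀22, A = 380.13 mm², x = 150 mm, Ī = 11 499 mm⁴.
Hole 4 (subtracted): ⌀22, A = 380.13 mm², x = 200 mm, Ī = 11 499 mm⁴.
By symmetry the centroid is at mid-width, x̄ = 125 mm.
Transfer each piece to the centroidal y-axis using Ī + A·d² with d = x − 125:
  plate: d = 0 mm → contributes +58 593 750 mm⁴
  hole 1: d = -75 mm → contributes −2 149 746 mm⁴
  hole 2: d = -25 mm → contributes −249 082 mm⁴
  hole 3: d = 25 mm → contributes −249 082 mm⁴
  hole 4: d = 75 mm → contributes −2 149 746 mm⁴
Total I = 53 796 095 mm⁴.

I_y ≈ 5.38 × 10⁷ mm⁴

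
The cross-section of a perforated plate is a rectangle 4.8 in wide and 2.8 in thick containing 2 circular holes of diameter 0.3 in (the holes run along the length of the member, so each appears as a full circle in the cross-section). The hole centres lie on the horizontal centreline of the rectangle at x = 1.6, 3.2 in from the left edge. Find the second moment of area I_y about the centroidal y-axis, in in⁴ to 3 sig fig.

Break the section into simple shapes (no overlaps), measuring from the bottom-left corner of the bounding box.
Plate: 4.8 × 2.8, A = 13.44 in², x = 2.4 in, Ī = 25.805 in⁴.
Hole 1 (subtracted): ⌀0.3, A = 0.070686 in², x = 1.6 in, Ī = 0.00039761 in⁴.
Hole 2 (subtracted): ⌀0.3, A = 0.070686 in², x = 3.2 in, Ī = 0.00039761 in⁴.
By symmetry the centroid is at mid-width, x̄ = 2.4 in.
Transfer each piece to the centroidal y-axis using Ī + A·d² with d = x − 2.4:
  plate: d = 0 in → contributes +25.805 in⁴
  hole 1: d = -0.8 in → contributes −0.045637 in⁴
  hole 2: d = 0.8 in → contributes −0.045637 in⁴
Total I = 25.714 in⁴.

I_y ≈ 25.7 in⁴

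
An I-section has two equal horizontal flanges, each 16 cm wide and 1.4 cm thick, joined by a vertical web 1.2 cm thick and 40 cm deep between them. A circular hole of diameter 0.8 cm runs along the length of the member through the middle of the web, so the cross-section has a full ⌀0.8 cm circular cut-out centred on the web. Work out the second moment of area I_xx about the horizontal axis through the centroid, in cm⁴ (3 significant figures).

Split into non-overlapping primitives; take the origin at the lower-left of the bounding box.
Bottom flange: 16 × 1.4, A = 22.4 cm², y = 0.7 cm, Ī = 3.6587 cm⁴.
Web: 1.2 × 40, A = 48 cm², y = 21.4 cm, Ī = 6 400 cm⁴.
Top flange: 16 × 1.4, A = 22.4 cm², y = 42.1 cm, Ī = 3.6587 cm⁴.
Hole (subtracted): ⌀0.8, A = 0.50265 cm², y = 21.4 cm, Ī = 0.020106 cm⁴.
By symmetry the centroid is at mid-height, ȳ = 21.4 cm.
Transfer each piece to the horizontal axis through the centroid using Ī + A·d² with d = y − 21.4:
  bottom flange: d = -20.7 cm → contributes +9601.8 cm⁴
  web: d = 0 cm → contributes +6 400 cm⁴
  top flange: d = 20.7 cm → contributes +9601.8 cm⁴
  hole: d = 0 cm → contributes −0.020106 cm⁴
Total I = 25 604 cm⁴.

I_xx ≈ 2.56 × 10⁴ cm⁴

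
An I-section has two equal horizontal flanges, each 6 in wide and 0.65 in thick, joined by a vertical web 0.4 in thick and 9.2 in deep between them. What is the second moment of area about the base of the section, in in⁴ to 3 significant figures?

I_base ≈ 532 in⁴

Treat the section as a set of non-overlapping primitives; coordinates are from the bounding-box lower-left.
Bottom flange: 6 × 0.65, A = 3.9 in², y = 0.325 in, Ī = 0.13731 in⁴.
Web: 0.4 × 9.2, A = 3.68 in², y = 5.25 in, Ī = 25.956 in⁴.
Top flange: 6 × 0.65, A = 3.9 in², y = 10.175 in, Ī = 0.13731 in⁴.
Transfer each piece to the base of the section using Ī + A·d² with d = y − 0:
  bottom flange: d = 0.325 in → contributes +0.54925 in⁴
  web: d = 5.25 in → contributes +127.39 in⁴
  top flange: d = 10.175 in → contributes +403.91 in⁴
Total I = 531.84 in⁴.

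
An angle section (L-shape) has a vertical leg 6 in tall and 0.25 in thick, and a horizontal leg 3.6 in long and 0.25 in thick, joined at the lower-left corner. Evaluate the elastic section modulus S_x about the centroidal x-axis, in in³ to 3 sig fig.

S_x ≈ 2.22 in³

Split into non-overlapping primitives; take the origin at the lower-left of the bounding box.
Vertical leg: 0.25 × 6, A = 1.5 in², y = 3 in, Ī = 4.5 in⁴.
Horizontal leg (remainder): 3.35 × 0.25, A = 0.8375 in², y = 0.125 in, Ī = 0.004362 in⁴.
Centroid: ȳ = ΣA·y / ΣA = 1.9699 in.
Transfer each piece to the centroidal x-axis using Ī + A·d² with d = y − 1.9699:
  vertical leg: d = 1.0301 in → contributes +6.0916 in⁴
  horizontal leg (remainder): d = -1.8449 in → contributes +2.855 in⁴
Total I = 8.9466 in⁴.
Extreme fibre distance c = 4.0301 in; S = I/c = 2.22 in³.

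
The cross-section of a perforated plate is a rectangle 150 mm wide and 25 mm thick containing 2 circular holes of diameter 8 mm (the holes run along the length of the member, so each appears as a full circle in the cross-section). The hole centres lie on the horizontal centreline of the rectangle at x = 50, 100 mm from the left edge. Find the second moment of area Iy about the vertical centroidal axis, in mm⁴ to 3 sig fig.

Decompose the section into non-overlapping parts with the origin at the bottom-left of its bounding rectangle.
Plate: 150 × 25, A = 3 750 mm², x = 75 mm, Ī = 7 031 250 mm⁴.
Hole 1 (subtracted): ⌀8, A = 50.265 mm², x = 50 mm, Ī = 201.06 mm⁴.
Hole 2 (subtracted): ⌀8, A = 50.265 mm², x = 100 mm, Ī = 201.06 mm⁴.
By symmetry the centroid is at mid-width, x̄ = 75 mm.
Transfer each piece to the vertical centroidal axis using Ī + A·d² with d = x − 75:
  plate: d = 0 mm → contributes +7 031 250 mm⁴
  hole 1: d = -25 mm → contributes −31 617 mm⁴
  hole 2: d = 25 mm → contributes −31 617 mm⁴
Total I = 6 968 016 mm⁴.

Iy ≈ 6.97 × 10⁶ mm⁴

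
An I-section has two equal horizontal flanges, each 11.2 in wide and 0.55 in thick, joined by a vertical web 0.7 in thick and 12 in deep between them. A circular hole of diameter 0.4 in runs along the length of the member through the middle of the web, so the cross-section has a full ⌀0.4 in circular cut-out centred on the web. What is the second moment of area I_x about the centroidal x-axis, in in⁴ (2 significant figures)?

Decompose the section into non-overlapping parts with the origin at the bottom-left of its bounding rectangle.
Bottom flange: 11.2 × 0.55, A = 6.16 in², y = 0.275 in, Ī = 0.1553 in⁴.
Web: 0.7 × 12, A = 8.4 in², y = 6.55 in, Ī = 100.8 in⁴.
Top flange: 11.2 × 0.55, A = 6.16 in², y = 12.83 in, Ī = 0.1553 in⁴.
Hole (subtracted): ⌀0.4, A = 0.1257 in², y = 6.55 in, Ī = 0.001257 in⁴.
By symmetry the centroid is at mid-height, ȳ = 6.55 in.
Transfer each piece to the centroidal x-axis using Ī + A·d² with d = y − 6.55:
  bottom flange: d = -6.275 in → contributes +242.7 in⁴
  web: d = 0 in → contributes +100.8 in⁴
  top flange: d = 6.275 in → contributes +242.7 in⁴
  hole: d = 0 in → contributes −0.001257 in⁴
Total I = 586.2 in⁴.

I_x ≈ 590 in⁴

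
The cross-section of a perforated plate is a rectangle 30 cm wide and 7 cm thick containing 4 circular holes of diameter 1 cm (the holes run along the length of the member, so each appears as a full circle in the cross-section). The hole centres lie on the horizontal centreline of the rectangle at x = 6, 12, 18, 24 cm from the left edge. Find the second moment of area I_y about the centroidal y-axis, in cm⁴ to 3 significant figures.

I_y ≈ 1.56 × 10⁴ cm⁴

Split into non-overlapping primitives; take the origin at the lower-left of the bounding box.
Plate: 30 × 7, A = 210 cm², x = 15 cm, Ī = 15 750 cm⁴.
Hole 1 (subtracted): ⌀1, A = 0.7854 cm², x = 6 cm, Ī = 0.049087 cm⁴.
Hole 2 (subtracted): ⌀1, A = 0.7854 cm², x = 12 cm, Ī = 0.049087 cm⁴.
Hole 3 (subtracted): ⌀1, A = 0.7854 cm², x = 18 cm, Ī = 0.049087 cm⁴.
Hole 4 (subtracted): ⌀1, A = 0.7854 cm², x = 24 cm, Ī = 0.049087 cm⁴.
By symmetry the centroid is at mid-width, x̄ = 15 cm.
Transfer each piece to the centroidal y-axis using Ī + A·d² with d = x − 15:
  plate: d = 0 cm → contributes +15 750 cm⁴
  hole 1: d = -9 cm → contributes −63.666 cm⁴
  hole 2: d = -3 cm → contributes −7.1177 cm⁴
  hole 3: d = 3 cm → contributes −7.1177 cm⁴
  hole 4: d = 9 cm → contributes −63.666 cm⁴
Total I = 15 608 cm⁴.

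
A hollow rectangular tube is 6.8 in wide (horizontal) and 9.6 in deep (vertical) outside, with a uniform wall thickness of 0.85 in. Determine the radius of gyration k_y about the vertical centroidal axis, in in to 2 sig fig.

k_y ≈ 2.6 in

Split into non-overlapping primitives; take the origin at the lower-left of the bounding box.
Outer rectangle: 6.8 × 9.6, A = 65.28 in², x = 3.4 in, Ī = 251.5 in⁴.
Inner void (subtracted): 5.1 × 7.9, A = 40.29 in², x = 3.4 in, Ī = 87.33 in⁴.
By symmetry the centroid is at mid-width, x̄ = 3.4 in.
All pieces are centred on the vertical centroidal axis, so I = ΣĪ (holes subtracted) = 164.2 in⁴.
Radius of gyration: k = √(I/A) = √(164.2 / 24.99) = 2.563 in.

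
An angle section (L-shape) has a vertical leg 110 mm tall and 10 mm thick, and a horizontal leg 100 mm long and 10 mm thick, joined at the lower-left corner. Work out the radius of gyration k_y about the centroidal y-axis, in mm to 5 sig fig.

k_y ≈ 30.448 mm

Split into non-overlapping primitives; take the origin at the lower-left of the bounding box.
Vertical leg: 10 × 110, A = 1 100 mm², x = 5 mm, Ī = 9166.667 mm⁴.
Horizontal leg (remainder): 90 × 10, A = 900 mm², x = 55 mm, Ī = 607 500 mm⁴.
Centroid: x̄ = ΣA·x / ΣA = 27.5 mm.
Transfer each piece to the centroidal y-axis using Ī + A·d² with d = x − 27.5:
  vertical leg: d = -22.5 mm → contributes +566041.7 mm⁴
  horizontal leg (remainder): d = 27.5 mm → contributes +1 288 125 mm⁴
Total I = 1 854 167 mm⁴.
Radius of gyration: k = √(I/A) = √(1 854 167 / 2 000) = 30.44804 mm.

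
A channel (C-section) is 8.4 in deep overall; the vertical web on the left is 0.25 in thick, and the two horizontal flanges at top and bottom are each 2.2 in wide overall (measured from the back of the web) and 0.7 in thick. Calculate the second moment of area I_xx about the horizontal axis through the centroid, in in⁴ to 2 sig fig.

I_xx ≈ 53 in⁴

Split into non-overlapping primitives; take the origin at the lower-left of the bounding box.
Web: 0.25 × 8.4, A = 2.1 in², y = 4.2 in, Ī = 12.35 in⁴.
Top flange (beyond web): 1.95 × 0.7, A = 1.365 in², y = 8.05 in, Ī = 0.05574 in⁴.
Bottom flange (beyond web): 1.95 × 0.7, A = 1.365 in², y = 0.35 in, Ī = 0.05574 in⁴.
By symmetry the centroid is at mid-height, ȳ = 4.2 in.
Transfer each piece to the horizontal axis through the centroid using Ī + A·d² with d = y − 4.2:
  web: d = 0 in → contributes +12.35 in⁴
  top flange (beyond web): d = 3.85 in → contributes +20.29 in⁴
  bottom flange (beyond web): d = -3.85 in → contributes +20.29 in⁴
Total I = 52.92 in⁴.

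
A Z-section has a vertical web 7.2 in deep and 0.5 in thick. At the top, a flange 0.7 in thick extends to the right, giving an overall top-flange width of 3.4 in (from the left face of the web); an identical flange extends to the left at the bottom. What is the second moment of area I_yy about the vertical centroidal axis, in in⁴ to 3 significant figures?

I_yy ≈ 14.7 in⁴

Split into non-overlapping primitives; take the origin at the lower-left of the bounding box.
Web: 0.5 × 7.2, A = 3.6 in², x = 3.15 in, Ī = 0.075 in⁴.
Top flange (beyond web): 2.9 × 0.7, A = 2.03 in², x = 4.85 in, Ī = 1.4227 in⁴.
Bottom flange (beyond web): 2.9 × 0.7, A = 2.03 in², x = 1.45 in, Ī = 1.4227 in⁴.
Centroid: x̄ = ΣA·x / ΣA = 3.15 in.
Transfer each piece to the vertical centroidal axis using Ī + A·d² with d = x − 3.15:
  web: d = 0 in → contributes +0.075 in⁴
  top flange (beyond web): d = 1.7 in → contributes +7.2894 in⁴
  bottom flange (beyond web): d = -1.7 in → contributes +7.2894 in⁴
Total I = 14.654 in⁴.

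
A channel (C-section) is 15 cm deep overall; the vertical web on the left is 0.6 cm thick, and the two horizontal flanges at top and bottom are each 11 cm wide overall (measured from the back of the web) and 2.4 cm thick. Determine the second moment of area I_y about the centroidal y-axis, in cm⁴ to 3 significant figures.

Split into non-overlapping primitives; take the origin at the lower-left of the bounding box.
Web: 0.6 × 15, A = 9 cm², x = 0.3 cm, Ī = 0.27 cm⁴.
Top flange (beyond web): 10.4 × 2.4, A = 24.96 cm², x = 5.8 cm, Ī = 224.97 cm⁴.
Bottom flange (beyond web): 10.4 × 2.4, A = 24.96 cm², x = 5.8 cm, Ī = 224.97 cm⁴.
Centroid: x̄ = ΣA·x / ΣA = 4.9599 cm.
Transfer each piece to the centroidal y-axis using Ī + A·d² with d = x − 4.9599:
  web: d = -4.6599 cm → contributes +195.7 cm⁴
  top flange (beyond web): d = 0.84012 cm → contributes +242.59 cm⁴
  bottom flange (beyond web): d = 0.84012 cm → contributes +242.59 cm⁴
Total I = 680.88 cm⁴.

I_y ≈ 681 cm⁴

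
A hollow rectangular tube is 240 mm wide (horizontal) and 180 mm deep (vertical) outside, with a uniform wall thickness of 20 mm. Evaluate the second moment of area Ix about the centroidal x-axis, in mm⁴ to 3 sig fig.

Split into non-overlapping primitives; take the origin at the lower-left of the bounding box.
Outer rectangle: 240 × 180, A = 43 200 mm², y = 90 mm, Ī = 116 640 000 mm⁴.
Inner void (subtracted): 200 × 140, A = 28 000 mm², y = 90 mm, Ī = 45 733 333 mm⁴.
By symmetry the centroid is at mid-height, ȳ = 90 mm.
All pieces are centred on the centroidal x-axis, so I = ΣĪ (holes subtracted) = 70 906 667 mm⁴.

Ix ≈ 7.09 × 10⁷ mm⁴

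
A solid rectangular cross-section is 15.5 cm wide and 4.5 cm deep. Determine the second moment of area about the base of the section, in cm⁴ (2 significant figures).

The section: 15.5 × 4.5, A = 69.75 cm², y = 2.25 cm, Ī = 117.7 cm⁴.
Transfer it to the base of the section using Ī + A·d² with d = y − 0:
  the section: d = 2.25 cm → contributes +470.8 cm⁴
Total I = 470.8 cm⁴.

I_base ≈ 470 cm⁴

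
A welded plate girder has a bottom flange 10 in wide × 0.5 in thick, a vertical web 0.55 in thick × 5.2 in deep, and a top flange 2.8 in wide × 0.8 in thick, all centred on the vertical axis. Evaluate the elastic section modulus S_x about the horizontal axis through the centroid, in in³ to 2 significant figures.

Break the section into simple shapes (no overlaps), measuring from the bottom-left corner of the bounding box.
Bottom plate: 10 × 0.5, A = 5 in², y = 0.25 in, Ī = 0.1042 in⁴.
Web plate: 0.55 × 5.2, A = 2.86 in², y = 3.1 in, Ī = 6.445 in⁴.
Top plate: 2.8 × 0.8, A = 2.24 in², y = 6.1 in, Ī = 0.1195 in⁴.
Centroid: ȳ = ΣA·y / ΣA = 2.354 in.
Transfer each piece to the horizontal axis through the centroid using Ī + A·d² with d = y − 2.354:
  bottom plate: d = -2.104 in → contributes +22.25 in⁴
  web plate: d = 0.7455 in → contributes +8.034 in⁴
  top plate: d = 3.746 in → contributes +31.54 in⁴
Total I = 61.83 in⁴.
Extreme fibre distance c = 4.146 in; S = I/c = 14.91 in³.

S_x ≈ 15 in³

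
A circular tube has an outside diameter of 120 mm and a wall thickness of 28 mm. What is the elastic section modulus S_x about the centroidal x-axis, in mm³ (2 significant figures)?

S_x ≈ 1.6 × 10⁵ mm³

Treat the section as a set of non-overlapping primitives; coordinates are from the bounding-box lower-left.
Outer circle: ⌀120, A = 11 310 mm², y = 60 mm, Ī = 10 178 760 mm⁴.
Bore (subtracted): ⌀64, A = 3 217 mm², y = 60 mm, Ī = 823 550 mm⁴.
By symmetry the centroid is at mid-height, ȳ = 60 mm.
All pieces are centred on the centroidal x-axis, so I = ΣĪ (holes subtracted) = 9 355 211 mm⁴.
Extreme fibre distance c = 60 mm; S = I/c = 155 920 mm³.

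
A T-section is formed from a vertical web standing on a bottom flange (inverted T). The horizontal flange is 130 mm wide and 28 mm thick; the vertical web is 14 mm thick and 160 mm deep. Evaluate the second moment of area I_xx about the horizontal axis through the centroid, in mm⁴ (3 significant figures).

I_xx ≈ 1.73 × 10⁷ mm⁴

Split into non-overlapping primitives; take the origin at the lower-left of the bounding box.
Flange: 130 × 28, A = 3 640 mm², y = 14 mm, Ī = 237 813 mm⁴.
Web: 14 × 160, A = 2 240 mm², y = 108 mm, Ī = 4 778 667 mm⁴.
Centroid: ȳ = ΣA·y / ΣA = 49.81 mm.
Transfer each piece to the horizontal axis through the centroid using Ī + A·d² with d = y − 49.81:
  flange: d = -35.81 mm → contributes +4 905 465 mm⁴
  web: d = 58.19 mm → contributes +12 363 601 mm⁴
Total I = 17 269 067 mm⁴.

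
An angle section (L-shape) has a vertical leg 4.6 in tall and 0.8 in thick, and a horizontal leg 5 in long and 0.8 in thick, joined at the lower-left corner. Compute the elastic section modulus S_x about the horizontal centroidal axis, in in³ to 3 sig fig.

S_x ≈ 4.06 in³

Decompose the section into non-overlapping parts with the origin at the bottom-left of its bounding rectangle.
Vertical leg: 0.8 × 4.6, A = 3.68 in², y = 2.3 in, Ī = 6.4891 in⁴.
Horizontal leg (remainder): 4.2 × 0.8, A = 3.36 in², y = 0.4 in, Ī = 0.1792 in⁴.
Centroid: ȳ = ΣA·y / ΣA = 1.3932 in.
Transfer each piece to the horizontal centroidal axis using Ī + A·d² with d = y − 1.3932:
  vertical leg: d = 0.90682 in → contributes +9.5152 in⁴
  horizontal leg (remainder): d = -0.99318 in → contributes +3.4935 in⁴
Total I = 13.009 in⁴.
Extreme fibre distance c = 3.2068 in; S = I/c = 4.0566 in³.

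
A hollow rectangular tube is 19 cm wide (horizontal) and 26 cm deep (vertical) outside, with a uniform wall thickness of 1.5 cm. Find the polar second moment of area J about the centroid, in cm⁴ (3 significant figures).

J ≈ 1.86 × 10⁴ cm⁴

Decompose the section into non-overlapping parts with the origin at the bottom-left of its bounding rectangle.
Outer rectangle: 19 × 26, A = 494 cm², y = 13 cm, Ī = 27 829 cm⁴.
Inner void (subtracted): 16 × 23, A = 368 cm², y = 13 cm, Ī = 16 223 cm⁴.
By symmetry the centroid is at mid-height, ȳ = 13 cm.
All pieces are centred on the centroidal x-axis, so I = ΣĪ (holes subtracted) = 11 606 cm⁴.
Repeating about the centroidal y-axis gives I_y = 7010.5 cm⁴.
Polar second moment: J = I_x + I_y = 18 617 cm⁴.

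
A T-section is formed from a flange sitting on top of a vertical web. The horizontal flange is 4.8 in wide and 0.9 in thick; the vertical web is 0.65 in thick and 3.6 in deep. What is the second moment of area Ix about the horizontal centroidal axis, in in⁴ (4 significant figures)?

Split into non-overlapping primitives; take the origin at the lower-left of the bounding box.
Flange: 4.8 × 0.9, A = 4.32 in², y = 4.05 in, Ī = 0.2916 in⁴.
Web: 0.65 × 3.6, A = 2.34 in², y = 1.8 in, Ī = 2.5272 in⁴.
Centroid: ȳ = ΣA·y / ΣA = 3.25946 in.
Transfer each piece to the horizontal centroidal axis using Ī + A·d² with d = y − 3.25946:
  flange: d = 0.790541 in → contributes +2.9914 in⁴
  web: d = -1.45946 in → contributes +7.51145 in⁴
Total I = 10.5029 in⁴.

Ix ≈ 10.50 in⁴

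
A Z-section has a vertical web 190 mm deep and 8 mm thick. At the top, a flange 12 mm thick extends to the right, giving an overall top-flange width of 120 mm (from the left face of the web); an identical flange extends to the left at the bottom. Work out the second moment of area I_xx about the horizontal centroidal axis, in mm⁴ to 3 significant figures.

Break the section into simple shapes (no overlaps), measuring from the bottom-left corner of the bounding box.
Web: 8 × 190, A = 1 520 mm², y = 95 mm, Ī = 4 572 667 mm⁴.
Top flange (beyond web): 112 × 12, A = 1 344 mm², y = 184 mm, Ī = 16 128 mm⁴.
Bottom flange (beyond web): 112 × 12, A = 1 344 mm², y = 6 mm, Ī = 16 128 mm⁴.
Centroid: ȳ = ΣA·y / ΣA = 95 mm.
Transfer each piece to the horizontal centroidal axis using Ī + A·d² with d = y − 95:
  web: d = 0 mm → contributes +4 572 667 mm⁴
  top flange (beyond web): d = 89 mm → contributes +10 661 952 mm⁴
  bottom flange (beyond web): d = -89 mm → contributes +10 661 952 mm⁴
Total I = 25 896 571 mm⁴.

I_xx ≈ 2.59 × 10⁷ mm⁴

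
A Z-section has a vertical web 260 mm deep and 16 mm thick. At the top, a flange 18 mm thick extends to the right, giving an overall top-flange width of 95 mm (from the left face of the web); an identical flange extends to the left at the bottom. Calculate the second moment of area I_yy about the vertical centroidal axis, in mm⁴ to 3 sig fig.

Split into non-overlapping primitives; take the origin at the lower-left of the bounding box.
Web: 16 × 260, A = 4 160 mm², x = 87 mm, Ī = 88 747 mm⁴.
Top flange (beyond web): 79 × 18, A = 1 422 mm², x = 134.5 mm, Ī = 739 559 mm⁴.
Bottom flange (beyond web): 79 × 18, A = 1 422 mm², x = 39.5 mm, Ī = 739 559 mm⁴.
Centroid: x̄ = ΣA·x / ΣA = 87 mm.
Transfer each piece to the vertical centroidal axis using Ī + A·d² with d = x − 87:
  web: d = 0 mm → contributes +88 747 mm⁴
  top flange (beyond web): d = 47.5 mm → contributes +3 947 946 mm⁴
  bottom flange (beyond web): d = -47.5 mm → contributes +3 947 946 mm⁴
Total I = 7 984 639 mm⁴.

I_yy ≈ 7.98 × 10⁶ mm⁴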